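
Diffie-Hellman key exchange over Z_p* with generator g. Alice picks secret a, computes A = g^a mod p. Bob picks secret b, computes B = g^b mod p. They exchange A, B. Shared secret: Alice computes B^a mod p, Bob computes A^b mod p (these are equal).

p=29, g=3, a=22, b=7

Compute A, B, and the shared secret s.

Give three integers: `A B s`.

A = 3^22 mod 29  (bits of 22 = 10110)
  bit 0 = 1: r = r^2 * 3 mod 29 = 1^2 * 3 = 1*3 = 3
  bit 1 = 0: r = r^2 mod 29 = 3^2 = 9
  bit 2 = 1: r = r^2 * 3 mod 29 = 9^2 * 3 = 23*3 = 11
  bit 3 = 1: r = r^2 * 3 mod 29 = 11^2 * 3 = 5*3 = 15
  bit 4 = 0: r = r^2 mod 29 = 15^2 = 22
  -> A = 22
B = 3^7 mod 29  (bits of 7 = 111)
  bit 0 = 1: r = r^2 * 3 mod 29 = 1^2 * 3 = 1*3 = 3
  bit 1 = 1: r = r^2 * 3 mod 29 = 3^2 * 3 = 9*3 = 27
  bit 2 = 1: r = r^2 * 3 mod 29 = 27^2 * 3 = 4*3 = 12
  -> B = 12
s = B^a = 12^22 mod 29  (bits of 22 = 10110)
  bit 0 = 1: r = r^2 * 12 mod 29 = 1^2 * 12 = 1*12 = 12
  bit 1 = 0: r = r^2 mod 29 = 12^2 = 28
  bit 2 = 1: r = r^2 * 12 mod 29 = 28^2 * 12 = 1*12 = 12
  bit 3 = 1: r = r^2 * 12 mod 29 = 12^2 * 12 = 28*12 = 17
  bit 4 = 0: r = r^2 mod 29 = 17^2 = 28
  -> s = B^a = 28

Answer: 22 12 28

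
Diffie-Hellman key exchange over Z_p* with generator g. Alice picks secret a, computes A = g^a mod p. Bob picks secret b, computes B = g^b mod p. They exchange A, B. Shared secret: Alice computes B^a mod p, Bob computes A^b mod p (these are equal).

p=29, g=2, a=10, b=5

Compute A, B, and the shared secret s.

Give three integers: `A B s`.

Answer: 9 3 5

Derivation:
A = 2^10 mod 29  (bits of 10 = 1010)
  bit 0 = 1: r = r^2 * 2 mod 29 = 1^2 * 2 = 1*2 = 2
  bit 1 = 0: r = r^2 mod 29 = 2^2 = 4
  bit 2 = 1: r = r^2 * 2 mod 29 = 4^2 * 2 = 16*2 = 3
  bit 3 = 0: r = r^2 mod 29 = 3^2 = 9
  -> A = 9
B = 2^5 mod 29  (bits of 5 = 101)
  bit 0 = 1: r = r^2 * 2 mod 29 = 1^2 * 2 = 1*2 = 2
  bit 1 = 0: r = r^2 mod 29 = 2^2 = 4
  bit 2 = 1: r = r^2 * 2 mod 29 = 4^2 * 2 = 16*2 = 3
  -> B = 3
s = B^a = 3^10 mod 29  (bits of 10 = 1010)
  bit 0 = 1: r = r^2 * 3 mod 29 = 1^2 * 3 = 1*3 = 3
  bit 1 = 0: r = r^2 mod 29 = 3^2 = 9
  bit 2 = 1: r = r^2 * 3 mod 29 = 9^2 * 3 = 23*3 = 11
  bit 3 = 0: r = r^2 mod 29 = 11^2 = 5
  -> s = B^a = 5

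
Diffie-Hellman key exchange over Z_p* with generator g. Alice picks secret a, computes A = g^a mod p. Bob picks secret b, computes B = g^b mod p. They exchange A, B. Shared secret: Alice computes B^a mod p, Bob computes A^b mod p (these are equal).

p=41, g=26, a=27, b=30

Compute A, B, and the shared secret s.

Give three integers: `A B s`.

Answer: 34 9 32

Derivation:
A = 26^27 mod 41  (bits of 27 = 11011)
  bit 0 = 1: r = r^2 * 26 mod 41 = 1^2 * 26 = 1*26 = 26
  bit 1 = 1: r = r^2 * 26 mod 41 = 26^2 * 26 = 20*26 = 28
  bit 2 = 0: r = r^2 mod 41 = 28^2 = 5
  bit 3 = 1: r = r^2 * 26 mod 41 = 5^2 * 26 = 25*26 = 35
  bit 4 = 1: r = r^2 * 26 mod 41 = 35^2 * 26 = 36*26 = 34
  -> A = 34
B = 26^30 mod 41  (bits of 30 = 11110)
  bit 0 = 1: r = r^2 * 26 mod 41 = 1^2 * 26 = 1*26 = 26
  bit 1 = 1: r = r^2 * 26 mod 41 = 26^2 * 26 = 20*26 = 28
  bit 2 = 1: r = r^2 * 26 mod 41 = 28^2 * 26 = 5*26 = 7
  bit 3 = 1: r = r^2 * 26 mod 41 = 7^2 * 26 = 8*26 = 3
  bit 4 = 0: r = r^2 mod 41 = 3^2 = 9
  -> B = 9
s = B^a = 9^27 mod 41  (bits of 27 = 11011)
  bit 0 = 1: r = r^2 * 9 mod 41 = 1^2 * 9 = 1*9 = 9
  bit 1 = 1: r = r^2 * 9 mod 41 = 9^2 * 9 = 40*9 = 32
  bit 2 = 0: r = r^2 mod 41 = 32^2 = 40
  bit 3 = 1: r = r^2 * 9 mod 41 = 40^2 * 9 = 1*9 = 9
  bit 4 = 1: r = r^2 * 9 mod 41 = 9^2 * 9 = 40*9 = 32
  -> s = B^a = 32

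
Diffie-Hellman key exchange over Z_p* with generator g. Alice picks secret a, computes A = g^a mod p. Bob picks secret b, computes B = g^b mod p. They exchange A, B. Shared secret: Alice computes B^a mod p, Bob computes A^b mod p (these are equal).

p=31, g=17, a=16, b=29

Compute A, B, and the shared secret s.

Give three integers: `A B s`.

Answer: 14 11 20

Derivation:
A = 17^16 mod 31  (bits of 16 = 10000)
  bit 0 = 1: r = r^2 * 17 mod 31 = 1^2 * 17 = 1*17 = 17
  bit 1 = 0: r = r^2 mod 31 = 17^2 = 10
  bit 2 = 0: r = r^2 mod 31 = 10^2 = 7
  bit 3 = 0: r = r^2 mod 31 = 7^2 = 18
  bit 4 = 0: r = r^2 mod 31 = 18^2 = 14
  -> A = 14
B = 17^29 mod 31  (bits of 29 = 11101)
  bit 0 = 1: r = r^2 * 17 mod 31 = 1^2 * 17 = 1*17 = 17
  bit 1 = 1: r = r^2 * 17 mod 31 = 17^2 * 17 = 10*17 = 15
  bit 2 = 1: r = r^2 * 17 mod 31 = 15^2 * 17 = 8*17 = 12
  bit 3 = 0: r = r^2 mod 31 = 12^2 = 20
  bit 4 = 1: r = r^2 * 17 mod 31 = 20^2 * 17 = 28*17 = 11
  -> B = 11
s = B^a = 11^16 mod 31  (bits of 16 = 10000)
  bit 0 = 1: r = r^2 * 11 mod 31 = 1^2 * 11 = 1*11 = 11
  bit 1 = 0: r = r^2 mod 31 = 11^2 = 28
  bit 2 = 0: r = r^2 mod 31 = 28^2 = 9
  bit 3 = 0: r = r^2 mod 31 = 9^2 = 19
  bit 4 = 0: r = r^2 mod 31 = 19^2 = 20
  -> s = B^a = 20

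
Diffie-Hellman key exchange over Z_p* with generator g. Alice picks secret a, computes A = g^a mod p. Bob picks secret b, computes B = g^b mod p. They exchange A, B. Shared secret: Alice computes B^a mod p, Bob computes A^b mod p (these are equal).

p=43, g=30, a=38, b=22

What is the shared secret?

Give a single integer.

A = 30^38 mod 43  (bits of 38 = 100110)
  bit 0 = 1: r = r^2 * 30 mod 43 = 1^2 * 30 = 1*30 = 30
  bit 1 = 0: r = r^2 mod 43 = 30^2 = 40
  bit 2 = 0: r = r^2 mod 43 = 40^2 = 9
  bit 3 = 1: r = r^2 * 30 mod 43 = 9^2 * 30 = 38*30 = 22
  bit 4 = 1: r = r^2 * 30 mod 43 = 22^2 * 30 = 11*30 = 29
  bit 5 = 0: r = r^2 mod 43 = 29^2 = 24
  -> A = 24
B = 30^22 mod 43  (bits of 22 = 10110)
  bit 0 = 1: r = r^2 * 30 mod 43 = 1^2 * 30 = 1*30 = 30
  bit 1 = 0: r = r^2 mod 43 = 30^2 = 40
  bit 2 = 1: r = r^2 * 30 mod 43 = 40^2 * 30 = 9*30 = 12
  bit 3 = 1: r = r^2 * 30 mod 43 = 12^2 * 30 = 15*30 = 20
  bit 4 = 0: r = r^2 mod 43 = 20^2 = 13
  -> B = 13
s = B^a = 13^38 mod 43  (bits of 38 = 100110)
  bit 0 = 1: r = r^2 * 13 mod 43 = 1^2 * 13 = 1*13 = 13
  bit 1 = 0: r = r^2 mod 43 = 13^2 = 40
  bit 2 = 0: r = r^2 mod 43 = 40^2 = 9
  bit 3 = 1: r = r^2 * 13 mod 43 = 9^2 * 13 = 38*13 = 21
  bit 4 = 1: r = r^2 * 13 mod 43 = 21^2 * 13 = 11*13 = 14
  bit 5 = 0: r = r^2 mod 43 = 14^2 = 24
  -> s = B^a = 24

Answer: 24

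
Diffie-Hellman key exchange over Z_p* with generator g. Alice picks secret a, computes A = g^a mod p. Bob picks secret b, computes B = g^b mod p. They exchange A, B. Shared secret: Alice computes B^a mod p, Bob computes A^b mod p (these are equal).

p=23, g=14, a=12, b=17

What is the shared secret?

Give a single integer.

A = 14^12 mod 23  (bits of 12 = 1100)
  bit 0 = 1: r = r^2 * 14 mod 23 = 1^2 * 14 = 1*14 = 14
  bit 1 = 1: r = r^2 * 14 mod 23 = 14^2 * 14 = 12*14 = 7
  bit 2 = 0: r = r^2 mod 23 = 7^2 = 3
  bit 3 = 0: r = r^2 mod 23 = 3^2 = 9
  -> A = 9
B = 14^17 mod 23  (bits of 17 = 10001)
  bit 0 = 1: r = r^2 * 14 mod 23 = 1^2 * 14 = 1*14 = 14
  bit 1 = 0: r = r^2 mod 23 = 14^2 = 12
  bit 2 = 0: r = r^2 mod 23 = 12^2 = 6
  bit 3 = 0: r = r^2 mod 23 = 6^2 = 13
  bit 4 = 1: r = r^2 * 14 mod 23 = 13^2 * 14 = 8*14 = 20
  -> B = 20
s = B^a = 20^12 mod 23  (bits of 12 = 1100)
  bit 0 = 1: r = r^2 * 20 mod 23 = 1^2 * 20 = 1*20 = 20
  bit 1 = 1: r = r^2 * 20 mod 23 = 20^2 * 20 = 9*20 = 19
  bit 2 = 0: r = r^2 mod 23 = 19^2 = 16
  bit 3 = 0: r = r^2 mod 23 = 16^2 = 3
  -> s = B^a = 3

Answer: 3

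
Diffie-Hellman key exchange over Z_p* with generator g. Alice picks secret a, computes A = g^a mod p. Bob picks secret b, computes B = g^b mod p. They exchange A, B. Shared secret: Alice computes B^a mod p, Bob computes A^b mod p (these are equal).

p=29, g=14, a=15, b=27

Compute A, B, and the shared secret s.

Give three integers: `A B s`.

A = 14^15 mod 29  (bits of 15 = 1111)
  bit 0 = 1: r = r^2 * 14 mod 29 = 1^2 * 14 = 1*14 = 14
  bit 1 = 1: r = r^2 * 14 mod 29 = 14^2 * 14 = 22*14 = 18
  bit 2 = 1: r = r^2 * 14 mod 29 = 18^2 * 14 = 5*14 = 12
  bit 3 = 1: r = r^2 * 14 mod 29 = 12^2 * 14 = 28*14 = 15
  -> A = 15
B = 14^27 mod 29  (bits of 27 = 11011)
  bit 0 = 1: r = r^2 * 14 mod 29 = 1^2 * 14 = 1*14 = 14
  bit 1 = 1: r = r^2 * 14 mod 29 = 14^2 * 14 = 22*14 = 18
  bit 2 = 0: r = r^2 mod 29 = 18^2 = 5
  bit 3 = 1: r = r^2 * 14 mod 29 = 5^2 * 14 = 25*14 = 2
  bit 4 = 1: r = r^2 * 14 mod 29 = 2^2 * 14 = 4*14 = 27
  -> B = 27
s = B^a = 27^15 mod 29  (bits of 15 = 1111)
  bit 0 = 1: r = r^2 * 27 mod 29 = 1^2 * 27 = 1*27 = 27
  bit 1 = 1: r = r^2 * 27 mod 29 = 27^2 * 27 = 4*27 = 21
  bit 2 = 1: r = r^2 * 27 mod 29 = 21^2 * 27 = 6*27 = 17
  bit 3 = 1: r = r^2 * 27 mod 29 = 17^2 * 27 = 28*27 = 2
  -> s = B^a = 2

Answer: 15 27 2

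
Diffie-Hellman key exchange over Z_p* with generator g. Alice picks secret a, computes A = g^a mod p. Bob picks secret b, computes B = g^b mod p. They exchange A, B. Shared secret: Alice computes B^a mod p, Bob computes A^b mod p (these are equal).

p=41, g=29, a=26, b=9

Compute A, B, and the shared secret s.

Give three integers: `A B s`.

Answer: 5 30 8

Derivation:
A = 29^26 mod 41  (bits of 26 = 11010)
  bit 0 = 1: r = r^2 * 29 mod 41 = 1^2 * 29 = 1*29 = 29
  bit 1 = 1: r = r^2 * 29 mod 41 = 29^2 * 29 = 21*29 = 35
  bit 2 = 0: r = r^2 mod 41 = 35^2 = 36
  bit 3 = 1: r = r^2 * 29 mod 41 = 36^2 * 29 = 25*29 = 28
  bit 4 = 0: r = r^2 mod 41 = 28^2 = 5
  -> A = 5
B = 29^9 mod 41  (bits of 9 = 1001)
  bit 0 = 1: r = r^2 * 29 mod 41 = 1^2 * 29 = 1*29 = 29
  bit 1 = 0: r = r^2 mod 41 = 29^2 = 21
  bit 2 = 0: r = r^2 mod 41 = 21^2 = 31
  bit 3 = 1: r = r^2 * 29 mod 41 = 31^2 * 29 = 18*29 = 30
  -> B = 30
s = B^a = 30^26 mod 41  (bits of 26 = 11010)
  bit 0 = 1: r = r^2 * 30 mod 41 = 1^2 * 30 = 1*30 = 30
  bit 1 = 1: r = r^2 * 30 mod 41 = 30^2 * 30 = 39*30 = 22
  bit 2 = 0: r = r^2 mod 41 = 22^2 = 33
  bit 3 = 1: r = r^2 * 30 mod 41 = 33^2 * 30 = 23*30 = 34
  bit 4 = 0: r = r^2 mod 41 = 34^2 = 8
  -> s = B^a = 8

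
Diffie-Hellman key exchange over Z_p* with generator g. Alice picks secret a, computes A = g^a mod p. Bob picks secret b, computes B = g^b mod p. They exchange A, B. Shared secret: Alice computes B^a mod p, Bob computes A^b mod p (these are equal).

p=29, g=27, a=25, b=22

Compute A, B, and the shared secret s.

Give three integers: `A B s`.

A = 27^25 mod 29  (bits of 25 = 11001)
  bit 0 = 1: r = r^2 * 27 mod 29 = 1^2 * 27 = 1*27 = 27
  bit 1 = 1: r = r^2 * 27 mod 29 = 27^2 * 27 = 4*27 = 21
  bit 2 = 0: r = r^2 mod 29 = 21^2 = 6
  bit 3 = 0: r = r^2 mod 29 = 6^2 = 7
  bit 4 = 1: r = r^2 * 27 mod 29 = 7^2 * 27 = 20*27 = 18
  -> A = 18
B = 27^22 mod 29  (bits of 22 = 10110)
  bit 0 = 1: r = r^2 * 27 mod 29 = 1^2 * 27 = 1*27 = 27
  bit 1 = 0: r = r^2 mod 29 = 27^2 = 4
  bit 2 = 1: r = r^2 * 27 mod 29 = 4^2 * 27 = 16*27 = 26
  bit 3 = 1: r = r^2 * 27 mod 29 = 26^2 * 27 = 9*27 = 11
  bit 4 = 0: r = r^2 mod 29 = 11^2 = 5
  -> B = 5
s = B^a = 5^25 mod 29  (bits of 25 = 11001)
  bit 0 = 1: r = r^2 * 5 mod 29 = 1^2 * 5 = 1*5 = 5
  bit 1 = 1: r = r^2 * 5 mod 29 = 5^2 * 5 = 25*5 = 9
  bit 2 = 0: r = r^2 mod 29 = 9^2 = 23
  bit 3 = 0: r = r^2 mod 29 = 23^2 = 7
  bit 4 = 1: r = r^2 * 5 mod 29 = 7^2 * 5 = 20*5 = 13
  -> s = B^a = 13

Answer: 18 5 13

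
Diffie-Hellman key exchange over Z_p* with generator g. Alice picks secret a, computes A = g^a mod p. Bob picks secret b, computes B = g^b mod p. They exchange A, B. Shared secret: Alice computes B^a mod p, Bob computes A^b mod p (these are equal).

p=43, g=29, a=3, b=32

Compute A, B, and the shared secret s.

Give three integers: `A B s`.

Answer: 8 10 11

Derivation:
A = 29^3 mod 43  (bits of 3 = 11)
  bit 0 = 1: r = r^2 * 29 mod 43 = 1^2 * 29 = 1*29 = 29
  bit 1 = 1: r = r^2 * 29 mod 43 = 29^2 * 29 = 24*29 = 8
  -> A = 8
B = 29^32 mod 43  (bits of 32 = 100000)
  bit 0 = 1: r = r^2 * 29 mod 43 = 1^2 * 29 = 1*29 = 29
  bit 1 = 0: r = r^2 mod 43 = 29^2 = 24
  bit 2 = 0: r = r^2 mod 43 = 24^2 = 17
  bit 3 = 0: r = r^2 mod 43 = 17^2 = 31
  bit 4 = 0: r = r^2 mod 43 = 31^2 = 15
  bit 5 = 0: r = r^2 mod 43 = 15^2 = 10
  -> B = 10
s = B^a = 10^3 mod 43  (bits of 3 = 11)
  bit 0 = 1: r = r^2 * 10 mod 43 = 1^2 * 10 = 1*10 = 10
  bit 1 = 1: r = r^2 * 10 mod 43 = 10^2 * 10 = 14*10 = 11
  -> s = B^a = 11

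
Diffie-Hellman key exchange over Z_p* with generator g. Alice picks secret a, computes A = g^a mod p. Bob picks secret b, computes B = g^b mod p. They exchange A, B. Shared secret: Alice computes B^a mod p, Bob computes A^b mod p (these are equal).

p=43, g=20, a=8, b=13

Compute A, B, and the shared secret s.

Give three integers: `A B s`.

Answer: 9 19 15

Derivation:
A = 20^8 mod 43  (bits of 8 = 1000)
  bit 0 = 1: r = r^2 * 20 mod 43 = 1^2 * 20 = 1*20 = 20
  bit 1 = 0: r = r^2 mod 43 = 20^2 = 13
  bit 2 = 0: r = r^2 mod 43 = 13^2 = 40
  bit 3 = 0: r = r^2 mod 43 = 40^2 = 9
  -> A = 9
B = 20^13 mod 43  (bits of 13 = 1101)
  bit 0 = 1: r = r^2 * 20 mod 43 = 1^2 * 20 = 1*20 = 20
  bit 1 = 1: r = r^2 * 20 mod 43 = 20^2 * 20 = 13*20 = 2
  bit 2 = 0: r = r^2 mod 43 = 2^2 = 4
  bit 3 = 1: r = r^2 * 20 mod 43 = 4^2 * 20 = 16*20 = 19
  -> B = 19
s = B^a = 19^8 mod 43  (bits of 8 = 1000)
  bit 0 = 1: r = r^2 * 19 mod 43 = 1^2 * 19 = 1*19 = 19
  bit 1 = 0: r = r^2 mod 43 = 19^2 = 17
  bit 2 = 0: r = r^2 mod 43 = 17^2 = 31
  bit 3 = 0: r = r^2 mod 43 = 31^2 = 15
  -> s = B^a = 15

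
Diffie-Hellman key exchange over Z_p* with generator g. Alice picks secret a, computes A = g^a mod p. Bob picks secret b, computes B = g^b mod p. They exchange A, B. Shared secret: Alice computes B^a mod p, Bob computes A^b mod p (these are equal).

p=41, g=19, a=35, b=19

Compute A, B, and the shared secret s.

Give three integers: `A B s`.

A = 19^35 mod 41  (bits of 35 = 100011)
  bit 0 = 1: r = r^2 * 19 mod 41 = 1^2 * 19 = 1*19 = 19
  bit 1 = 0: r = r^2 mod 41 = 19^2 = 33
  bit 2 = 0: r = r^2 mod 41 = 33^2 = 23
  bit 3 = 0: r = r^2 mod 41 = 23^2 = 37
  bit 4 = 1: r = r^2 * 19 mod 41 = 37^2 * 19 = 16*19 = 17
  bit 5 = 1: r = r^2 * 19 mod 41 = 17^2 * 19 = 2*19 = 38
  -> A = 38
B = 19^19 mod 41  (bits of 19 = 10011)
  bit 0 = 1: r = r^2 * 19 mod 41 = 1^2 * 19 = 1*19 = 19
  bit 1 = 0: r = r^2 mod 41 = 19^2 = 33
  bit 2 = 0: r = r^2 mod 41 = 33^2 = 23
  bit 3 = 1: r = r^2 * 19 mod 41 = 23^2 * 19 = 37*19 = 6
  bit 4 = 1: r = r^2 * 19 mod 41 = 6^2 * 19 = 36*19 = 28
  -> B = 28
s = B^a = 28^35 mod 41  (bits of 35 = 100011)
  bit 0 = 1: r = r^2 * 28 mod 41 = 1^2 * 28 = 1*28 = 28
  bit 1 = 0: r = r^2 mod 41 = 28^2 = 5
  bit 2 = 0: r = r^2 mod 41 = 5^2 = 25
  bit 3 = 0: r = r^2 mod 41 = 25^2 = 10
  bit 4 = 1: r = r^2 * 28 mod 41 = 10^2 * 28 = 18*28 = 12
  bit 5 = 1: r = r^2 * 28 mod 41 = 12^2 * 28 = 21*28 = 14
  -> s = B^a = 14

Answer: 38 28 14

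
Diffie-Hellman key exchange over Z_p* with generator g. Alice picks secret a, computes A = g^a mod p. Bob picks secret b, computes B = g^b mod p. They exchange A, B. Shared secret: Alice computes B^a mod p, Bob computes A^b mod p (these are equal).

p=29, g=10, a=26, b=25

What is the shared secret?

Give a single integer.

Answer: 22

Derivation:
A = 10^26 mod 29  (bits of 26 = 11010)
  bit 0 = 1: r = r^2 * 10 mod 29 = 1^2 * 10 = 1*10 = 10
  bit 1 = 1: r = r^2 * 10 mod 29 = 10^2 * 10 = 13*10 = 14
  bit 2 = 0: r = r^2 mod 29 = 14^2 = 22
  bit 3 = 1: r = r^2 * 10 mod 29 = 22^2 * 10 = 20*10 = 26
  bit 4 = 0: r = r^2 mod 29 = 26^2 = 9
  -> A = 9
B = 10^25 mod 29  (bits of 25 = 11001)
  bit 0 = 1: r = r^2 * 10 mod 29 = 1^2 * 10 = 1*10 = 10
  bit 1 = 1: r = r^2 * 10 mod 29 = 10^2 * 10 = 13*10 = 14
  bit 2 = 0: r = r^2 mod 29 = 14^2 = 22
  bit 3 = 0: r = r^2 mod 29 = 22^2 = 20
  bit 4 = 1: r = r^2 * 10 mod 29 = 20^2 * 10 = 23*10 = 27
  -> B = 27
s = B^a = 27^26 mod 29  (bits of 26 = 11010)
  bit 0 = 1: r = r^2 * 27 mod 29 = 1^2 * 27 = 1*27 = 27
  bit 1 = 1: r = r^2 * 27 mod 29 = 27^2 * 27 = 4*27 = 21
  bit 2 = 0: r = r^2 mod 29 = 21^2 = 6
  bit 3 = 1: r = r^2 * 27 mod 29 = 6^2 * 27 = 7*27 = 15
  bit 4 = 0: r = r^2 mod 29 = 15^2 = 22
  -> s = B^a = 22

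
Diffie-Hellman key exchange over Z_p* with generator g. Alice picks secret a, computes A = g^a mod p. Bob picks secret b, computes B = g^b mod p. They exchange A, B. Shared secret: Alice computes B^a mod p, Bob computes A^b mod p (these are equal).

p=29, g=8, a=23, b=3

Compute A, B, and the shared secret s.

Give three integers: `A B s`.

Answer: 14 19 18

Derivation:
A = 8^23 mod 29  (bits of 23 = 10111)
  bit 0 = 1: r = r^2 * 8 mod 29 = 1^2 * 8 = 1*8 = 8
  bit 1 = 0: r = r^2 mod 29 = 8^2 = 6
  bit 2 = 1: r = r^2 * 8 mod 29 = 6^2 * 8 = 7*8 = 27
  bit 3 = 1: r = r^2 * 8 mod 29 = 27^2 * 8 = 4*8 = 3
  bit 4 = 1: r = r^2 * 8 mod 29 = 3^2 * 8 = 9*8 = 14
  -> A = 14
B = 8^3 mod 29  (bits of 3 = 11)
  bit 0 = 1: r = r^2 * 8 mod 29 = 1^2 * 8 = 1*8 = 8
  bit 1 = 1: r = r^2 * 8 mod 29 = 8^2 * 8 = 6*8 = 19
  -> B = 19
s = B^a = 19^23 mod 29  (bits of 23 = 10111)
  bit 0 = 1: r = r^2 * 19 mod 29 = 1^2 * 19 = 1*19 = 19
  bit 1 = 0: r = r^2 mod 29 = 19^2 = 13
  bit 2 = 1: r = r^2 * 19 mod 29 = 13^2 * 19 = 24*19 = 21
  bit 3 = 1: r = r^2 * 19 mod 29 = 21^2 * 19 = 6*19 = 27
  bit 4 = 1: r = r^2 * 19 mod 29 = 27^2 * 19 = 4*19 = 18
  -> s = B^a = 18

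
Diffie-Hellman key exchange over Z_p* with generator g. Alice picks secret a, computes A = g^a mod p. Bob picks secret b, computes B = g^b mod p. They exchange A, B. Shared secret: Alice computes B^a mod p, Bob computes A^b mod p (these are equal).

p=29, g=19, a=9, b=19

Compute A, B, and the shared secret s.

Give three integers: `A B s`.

Answer: 11 8 15

Derivation:
A = 19^9 mod 29  (bits of 9 = 1001)
  bit 0 = 1: r = r^2 * 19 mod 29 = 1^2 * 19 = 1*19 = 19
  bit 1 = 0: r = r^2 mod 29 = 19^2 = 13
  bit 2 = 0: r = r^2 mod 29 = 13^2 = 24
  bit 3 = 1: r = r^2 * 19 mod 29 = 24^2 * 19 = 25*19 = 11
  -> A = 11
B = 19^19 mod 29  (bits of 19 = 10011)
  bit 0 = 1: r = r^2 * 19 mod 29 = 1^2 * 19 = 1*19 = 19
  bit 1 = 0: r = r^2 mod 29 = 19^2 = 13
  bit 2 = 0: r = r^2 mod 29 = 13^2 = 24
  bit 3 = 1: r = r^2 * 19 mod 29 = 24^2 * 19 = 25*19 = 11
  bit 4 = 1: r = r^2 * 19 mod 29 = 11^2 * 19 = 5*19 = 8
  -> B = 8
s = B^a = 8^9 mod 29  (bits of 9 = 1001)
  bit 0 = 1: r = r^2 * 8 mod 29 = 1^2 * 8 = 1*8 = 8
  bit 1 = 0: r = r^2 mod 29 = 8^2 = 6
  bit 2 = 0: r = r^2 mod 29 = 6^2 = 7
  bit 3 = 1: r = r^2 * 8 mod 29 = 7^2 * 8 = 20*8 = 15
  -> s = B^a = 15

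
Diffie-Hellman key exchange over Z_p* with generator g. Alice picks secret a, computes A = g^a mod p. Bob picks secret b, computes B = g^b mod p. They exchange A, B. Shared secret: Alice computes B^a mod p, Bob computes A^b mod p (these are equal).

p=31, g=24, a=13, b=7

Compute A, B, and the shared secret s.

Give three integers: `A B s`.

A = 24^13 mod 31  (bits of 13 = 1101)
  bit 0 = 1: r = r^2 * 24 mod 31 = 1^2 * 24 = 1*24 = 24
  bit 1 = 1: r = r^2 * 24 mod 31 = 24^2 * 24 = 18*24 = 29
  bit 2 = 0: r = r^2 mod 31 = 29^2 = 4
  bit 3 = 1: r = r^2 * 24 mod 31 = 4^2 * 24 = 16*24 = 12
  -> A = 12
B = 24^7 mod 31  (bits of 7 = 111)
  bit 0 = 1: r = r^2 * 24 mod 31 = 1^2 * 24 = 1*24 = 24
  bit 1 = 1: r = r^2 * 24 mod 31 = 24^2 * 24 = 18*24 = 29
  bit 2 = 1: r = r^2 * 24 mod 31 = 29^2 * 24 = 4*24 = 3
  -> B = 3
s = B^a = 3^13 mod 31  (bits of 13 = 1101)
  bit 0 = 1: r = r^2 * 3 mod 31 = 1^2 * 3 = 1*3 = 3
  bit 1 = 1: r = r^2 * 3 mod 31 = 3^2 * 3 = 9*3 = 27
  bit 2 = 0: r = r^2 mod 31 = 27^2 = 16
  bit 3 = 1: r = r^2 * 3 mod 31 = 16^2 * 3 = 8*3 = 24
  -> s = B^a = 24

Answer: 12 3 24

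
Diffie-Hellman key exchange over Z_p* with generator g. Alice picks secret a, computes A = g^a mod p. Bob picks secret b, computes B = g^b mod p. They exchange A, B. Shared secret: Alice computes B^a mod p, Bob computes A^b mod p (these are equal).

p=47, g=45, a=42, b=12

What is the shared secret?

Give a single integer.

Answer: 12

Derivation:
A = 45^42 mod 47  (bits of 42 = 101010)
  bit 0 = 1: r = r^2 * 45 mod 47 = 1^2 * 45 = 1*45 = 45
  bit 1 = 0: r = r^2 mod 47 = 45^2 = 4
  bit 2 = 1: r = r^2 * 45 mod 47 = 4^2 * 45 = 16*45 = 15
  bit 3 = 0: r = r^2 mod 47 = 15^2 = 37
  bit 4 = 1: r = r^2 * 45 mod 47 = 37^2 * 45 = 6*45 = 35
  bit 5 = 0: r = r^2 mod 47 = 35^2 = 3
  -> A = 3
B = 45^12 mod 47  (bits of 12 = 1100)
  bit 0 = 1: r = r^2 * 45 mod 47 = 1^2 * 45 = 1*45 = 45
  bit 1 = 1: r = r^2 * 45 mod 47 = 45^2 * 45 = 4*45 = 39
  bit 2 = 0: r = r^2 mod 47 = 39^2 = 17
  bit 3 = 0: r = r^2 mod 47 = 17^2 = 7
  -> B = 7
s = B^a = 7^42 mod 47  (bits of 42 = 101010)
  bit 0 = 1: r = r^2 * 7 mod 47 = 1^2 * 7 = 1*7 = 7
  bit 1 = 0: r = r^2 mod 47 = 7^2 = 2
  bit 2 = 1: r = r^2 * 7 mod 47 = 2^2 * 7 = 4*7 = 28
  bit 3 = 0: r = r^2 mod 47 = 28^2 = 32
  bit 4 = 1: r = r^2 * 7 mod 47 = 32^2 * 7 = 37*7 = 24
  bit 5 = 0: r = r^2 mod 47 = 24^2 = 12
  -> s = B^a = 12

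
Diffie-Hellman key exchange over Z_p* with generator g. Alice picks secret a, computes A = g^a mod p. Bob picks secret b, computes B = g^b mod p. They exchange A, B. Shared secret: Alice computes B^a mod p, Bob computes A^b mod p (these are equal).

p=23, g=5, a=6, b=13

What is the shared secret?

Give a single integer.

Answer: 18

Derivation:
A = 5^6 mod 23  (bits of 6 = 110)
  bit 0 = 1: r = r^2 * 5 mod 23 = 1^2 * 5 = 1*5 = 5
  bit 1 = 1: r = r^2 * 5 mod 23 = 5^2 * 5 = 2*5 = 10
  bit 2 = 0: r = r^2 mod 23 = 10^2 = 8
  -> A = 8
B = 5^13 mod 23  (bits of 13 = 1101)
  bit 0 = 1: r = r^2 * 5 mod 23 = 1^2 * 5 = 1*5 = 5
  bit 1 = 1: r = r^2 * 5 mod 23 = 5^2 * 5 = 2*5 = 10
  bit 2 = 0: r = r^2 mod 23 = 10^2 = 8
  bit 3 = 1: r = r^2 * 5 mod 23 = 8^2 * 5 = 18*5 = 21
  -> B = 21
s = B^a = 21^6 mod 23  (bits of 6 = 110)
  bit 0 = 1: r = r^2 * 21 mod 23 = 1^2 * 21 = 1*21 = 21
  bit 1 = 1: r = r^2 * 21 mod 23 = 21^2 * 21 = 4*21 = 15
  bit 2 = 0: r = r^2 mod 23 = 15^2 = 18
  -> s = B^a = 18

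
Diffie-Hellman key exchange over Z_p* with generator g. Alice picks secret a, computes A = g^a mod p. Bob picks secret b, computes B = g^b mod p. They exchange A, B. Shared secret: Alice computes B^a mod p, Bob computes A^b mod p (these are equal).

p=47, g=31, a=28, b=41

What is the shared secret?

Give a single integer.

A = 31^28 mod 47  (bits of 28 = 11100)
  bit 0 = 1: r = r^2 * 31 mod 47 = 1^2 * 31 = 1*31 = 31
  bit 1 = 1: r = r^2 * 31 mod 47 = 31^2 * 31 = 21*31 = 40
  bit 2 = 1: r = r^2 * 31 mod 47 = 40^2 * 31 = 2*31 = 15
  bit 3 = 0: r = r^2 mod 47 = 15^2 = 37
  bit 4 = 0: r = r^2 mod 47 = 37^2 = 6
  -> A = 6
B = 31^41 mod 47  (bits of 41 = 101001)
  bit 0 = 1: r = r^2 * 31 mod 47 = 1^2 * 31 = 1*31 = 31
  bit 1 = 0: r = r^2 mod 47 = 31^2 = 21
  bit 2 = 1: r = r^2 * 31 mod 47 = 21^2 * 31 = 18*31 = 41
  bit 3 = 0: r = r^2 mod 47 = 41^2 = 36
  bit 4 = 0: r = r^2 mod 47 = 36^2 = 27
  bit 5 = 1: r = r^2 * 31 mod 47 = 27^2 * 31 = 24*31 = 39
  -> B = 39
s = B^a = 39^28 mod 47  (bits of 28 = 11100)
  bit 0 = 1: r = r^2 * 39 mod 47 = 1^2 * 39 = 1*39 = 39
  bit 1 = 1: r = r^2 * 39 mod 47 = 39^2 * 39 = 17*39 = 5
  bit 2 = 1: r = r^2 * 39 mod 47 = 5^2 * 39 = 25*39 = 35
  bit 3 = 0: r = r^2 mod 47 = 35^2 = 3
  bit 4 = 0: r = r^2 mod 47 = 3^2 = 9
  -> s = B^a = 9

Answer: 9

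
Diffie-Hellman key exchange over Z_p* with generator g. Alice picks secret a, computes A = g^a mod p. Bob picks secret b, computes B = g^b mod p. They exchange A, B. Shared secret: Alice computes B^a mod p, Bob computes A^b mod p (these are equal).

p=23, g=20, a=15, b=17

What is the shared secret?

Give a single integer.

Answer: 14

Derivation:
A = 20^15 mod 23  (bits of 15 = 1111)
  bit 0 = 1: r = r^2 * 20 mod 23 = 1^2 * 20 = 1*20 = 20
  bit 1 = 1: r = r^2 * 20 mod 23 = 20^2 * 20 = 9*20 = 19
  bit 2 = 1: r = r^2 * 20 mod 23 = 19^2 * 20 = 16*20 = 21
  bit 3 = 1: r = r^2 * 20 mod 23 = 21^2 * 20 = 4*20 = 11
  -> A = 11
B = 20^17 mod 23  (bits of 17 = 10001)
  bit 0 = 1: r = r^2 * 20 mod 23 = 1^2 * 20 = 1*20 = 20
  bit 1 = 0: r = r^2 mod 23 = 20^2 = 9
  bit 2 = 0: r = r^2 mod 23 = 9^2 = 12
  bit 3 = 0: r = r^2 mod 23 = 12^2 = 6
  bit 4 = 1: r = r^2 * 20 mod 23 = 6^2 * 20 = 13*20 = 7
  -> B = 7
s = B^a = 7^15 mod 23  (bits of 15 = 1111)
  bit 0 = 1: r = r^2 * 7 mod 23 = 1^2 * 7 = 1*7 = 7
  bit 1 = 1: r = r^2 * 7 mod 23 = 7^2 * 7 = 3*7 = 21
  bit 2 = 1: r = r^2 * 7 mod 23 = 21^2 * 7 = 4*7 = 5
  bit 3 = 1: r = r^2 * 7 mod 23 = 5^2 * 7 = 2*7 = 14
  -> s = B^a = 14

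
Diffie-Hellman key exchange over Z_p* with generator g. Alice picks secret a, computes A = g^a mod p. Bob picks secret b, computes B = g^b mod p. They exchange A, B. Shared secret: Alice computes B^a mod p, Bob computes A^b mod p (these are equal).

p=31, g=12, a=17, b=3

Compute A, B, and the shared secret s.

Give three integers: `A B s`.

A = 12^17 mod 31  (bits of 17 = 10001)
  bit 0 = 1: r = r^2 * 12 mod 31 = 1^2 * 12 = 1*12 = 12
  bit 1 = 0: r = r^2 mod 31 = 12^2 = 20
  bit 2 = 0: r = r^2 mod 31 = 20^2 = 28
  bit 3 = 0: r = r^2 mod 31 = 28^2 = 9
  bit 4 = 1: r = r^2 * 12 mod 31 = 9^2 * 12 = 19*12 = 11
  -> A = 11
B = 12^3 mod 31  (bits of 3 = 11)
  bit 0 = 1: r = r^2 * 12 mod 31 = 1^2 * 12 = 1*12 = 12
  bit 1 = 1: r = r^2 * 12 mod 31 = 12^2 * 12 = 20*12 = 23
  -> B = 23
s = B^a = 23^17 mod 31  (bits of 17 = 10001)
  bit 0 = 1: r = r^2 * 23 mod 31 = 1^2 * 23 = 1*23 = 23
  bit 1 = 0: r = r^2 mod 31 = 23^2 = 2
  bit 2 = 0: r = r^2 mod 31 = 2^2 = 4
  bit 3 = 0: r = r^2 mod 31 = 4^2 = 16
  bit 4 = 1: r = r^2 * 23 mod 31 = 16^2 * 23 = 8*23 = 29
  -> s = B^a = 29

Answer: 11 23 29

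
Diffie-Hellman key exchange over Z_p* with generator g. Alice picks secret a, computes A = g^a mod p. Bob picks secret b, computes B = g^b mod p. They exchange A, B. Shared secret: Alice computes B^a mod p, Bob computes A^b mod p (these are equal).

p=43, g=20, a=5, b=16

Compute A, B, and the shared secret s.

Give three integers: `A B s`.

A = 20^5 mod 43  (bits of 5 = 101)
  bit 0 = 1: r = r^2 * 20 mod 43 = 1^2 * 20 = 1*20 = 20
  bit 1 = 0: r = r^2 mod 43 = 20^2 = 13
  bit 2 = 1: r = r^2 * 20 mod 43 = 13^2 * 20 = 40*20 = 26
  -> A = 26
B = 20^16 mod 43  (bits of 16 = 10000)
  bit 0 = 1: r = r^2 * 20 mod 43 = 1^2 * 20 = 1*20 = 20
  bit 1 = 0: r = r^2 mod 43 = 20^2 = 13
  bit 2 = 0: r = r^2 mod 43 = 13^2 = 40
  bit 3 = 0: r = r^2 mod 43 = 40^2 = 9
  bit 4 = 0: r = r^2 mod 43 = 9^2 = 38
  -> B = 38
s = B^a = 38^5 mod 43  (bits of 5 = 101)
  bit 0 = 1: r = r^2 * 38 mod 43 = 1^2 * 38 = 1*38 = 38
  bit 1 = 0: r = r^2 mod 43 = 38^2 = 25
  bit 2 = 1: r = r^2 * 38 mod 43 = 25^2 * 38 = 23*38 = 14
  -> s = B^a = 14

Answer: 26 38 14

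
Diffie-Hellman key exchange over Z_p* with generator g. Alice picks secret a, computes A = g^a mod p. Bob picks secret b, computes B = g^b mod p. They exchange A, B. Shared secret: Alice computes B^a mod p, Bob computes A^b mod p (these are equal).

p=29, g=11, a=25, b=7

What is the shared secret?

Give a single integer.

A = 11^25 mod 29  (bits of 25 = 11001)
  bit 0 = 1: r = r^2 * 11 mod 29 = 1^2 * 11 = 1*11 = 11
  bit 1 = 1: r = r^2 * 11 mod 29 = 11^2 * 11 = 5*11 = 26
  bit 2 = 0: r = r^2 mod 29 = 26^2 = 9
  bit 3 = 0: r = r^2 mod 29 = 9^2 = 23
  bit 4 = 1: r = r^2 * 11 mod 29 = 23^2 * 11 = 7*11 = 19
  -> A = 19
B = 11^7 mod 29  (bits of 7 = 111)
  bit 0 = 1: r = r^2 * 11 mod 29 = 1^2 * 11 = 1*11 = 11
  bit 1 = 1: r = r^2 * 11 mod 29 = 11^2 * 11 = 5*11 = 26
  bit 2 = 1: r = r^2 * 11 mod 29 = 26^2 * 11 = 9*11 = 12
  -> B = 12
s = B^a = 12^25 mod 29  (bits of 25 = 11001)
  bit 0 = 1: r = r^2 * 12 mod 29 = 1^2 * 12 = 1*12 = 12
  bit 1 = 1: r = r^2 * 12 mod 29 = 12^2 * 12 = 28*12 = 17
  bit 2 = 0: r = r^2 mod 29 = 17^2 = 28
  bit 3 = 0: r = r^2 mod 29 = 28^2 = 1
  bit 4 = 1: r = r^2 * 12 mod 29 = 1^2 * 12 = 1*12 = 12
  -> s = B^a = 12

Answer: 12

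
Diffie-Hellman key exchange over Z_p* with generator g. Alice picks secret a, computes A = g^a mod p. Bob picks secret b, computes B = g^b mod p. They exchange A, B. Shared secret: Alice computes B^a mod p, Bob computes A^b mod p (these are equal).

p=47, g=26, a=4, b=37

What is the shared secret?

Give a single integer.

Answer: 27

Derivation:
A = 26^4 mod 47  (bits of 4 = 100)
  bit 0 = 1: r = r^2 * 26 mod 47 = 1^2 * 26 = 1*26 = 26
  bit 1 = 0: r = r^2 mod 47 = 26^2 = 18
  bit 2 = 0: r = r^2 mod 47 = 18^2 = 42
  -> A = 42
B = 26^37 mod 47  (bits of 37 = 100101)
  bit 0 = 1: r = r^2 * 26 mod 47 = 1^2 * 26 = 1*26 = 26
  bit 1 = 0: r = r^2 mod 47 = 26^2 = 18
  bit 2 = 0: r = r^2 mod 47 = 18^2 = 42
  bit 3 = 1: r = r^2 * 26 mod 47 = 42^2 * 26 = 25*26 = 39
  bit 4 = 0: r = r^2 mod 47 = 39^2 = 17
  bit 5 = 1: r = r^2 * 26 mod 47 = 17^2 * 26 = 7*26 = 41
  -> B = 41
s = B^a = 41^4 mod 47  (bits of 4 = 100)
  bit 0 = 1: r = r^2 * 41 mod 47 = 1^2 * 41 = 1*41 = 41
  bit 1 = 0: r = r^2 mod 47 = 41^2 = 36
  bit 2 = 0: r = r^2 mod 47 = 36^2 = 27
  -> s = B^a = 27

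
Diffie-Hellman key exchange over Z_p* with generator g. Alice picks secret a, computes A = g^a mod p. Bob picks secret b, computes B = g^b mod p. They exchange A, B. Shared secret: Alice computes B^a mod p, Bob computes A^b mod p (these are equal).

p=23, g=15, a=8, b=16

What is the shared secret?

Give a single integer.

A = 15^8 mod 23  (bits of 8 = 1000)
  bit 0 = 1: r = r^2 * 15 mod 23 = 1^2 * 15 = 1*15 = 15
  bit 1 = 0: r = r^2 mod 23 = 15^2 = 18
  bit 2 = 0: r = r^2 mod 23 = 18^2 = 2
  bit 3 = 0: r = r^2 mod 23 = 2^2 = 4
  -> A = 4
B = 15^16 mod 23  (bits of 16 = 10000)
  bit 0 = 1: r = r^2 * 15 mod 23 = 1^2 * 15 = 1*15 = 15
  bit 1 = 0: r = r^2 mod 23 = 15^2 = 18
  bit 2 = 0: r = r^2 mod 23 = 18^2 = 2
  bit 3 = 0: r = r^2 mod 23 = 2^2 = 4
  bit 4 = 0: r = r^2 mod 23 = 4^2 = 16
  -> B = 16
s = B^a = 16^8 mod 23  (bits of 8 = 1000)
  bit 0 = 1: r = r^2 * 16 mod 23 = 1^2 * 16 = 1*16 = 16
  bit 1 = 0: r = r^2 mod 23 = 16^2 = 3
  bit 2 = 0: r = r^2 mod 23 = 3^2 = 9
  bit 3 = 0: r = r^2 mod 23 = 9^2 = 12
  -> s = B^a = 12

Answer: 12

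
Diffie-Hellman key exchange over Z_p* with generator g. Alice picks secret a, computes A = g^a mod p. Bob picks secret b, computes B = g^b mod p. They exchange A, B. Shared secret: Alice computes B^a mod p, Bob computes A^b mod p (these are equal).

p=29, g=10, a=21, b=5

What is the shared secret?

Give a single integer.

A = 10^21 mod 29  (bits of 21 = 10101)
  bit 0 = 1: r = r^2 * 10 mod 29 = 1^2 * 10 = 1*10 = 10
  bit 1 = 0: r = r^2 mod 29 = 10^2 = 13
  bit 2 = 1: r = r^2 * 10 mod 29 = 13^2 * 10 = 24*10 = 8
  bit 3 = 0: r = r^2 mod 29 = 8^2 = 6
  bit 4 = 1: r = r^2 * 10 mod 29 = 6^2 * 10 = 7*10 = 12
  -> A = 12
B = 10^5 mod 29  (bits of 5 = 101)
  bit 0 = 1: r = r^2 * 10 mod 29 = 1^2 * 10 = 1*10 = 10
  bit 1 = 0: r = r^2 mod 29 = 10^2 = 13
  bit 2 = 1: r = r^2 * 10 mod 29 = 13^2 * 10 = 24*10 = 8
  -> B = 8
s = B^a = 8^21 mod 29  (bits of 21 = 10101)
  bit 0 = 1: r = r^2 * 8 mod 29 = 1^2 * 8 = 1*8 = 8
  bit 1 = 0: r = r^2 mod 29 = 8^2 = 6
  bit 2 = 1: r = r^2 * 8 mod 29 = 6^2 * 8 = 7*8 = 27
  bit 3 = 0: r = r^2 mod 29 = 27^2 = 4
  bit 4 = 1: r = r^2 * 8 mod 29 = 4^2 * 8 = 16*8 = 12
  -> s = B^a = 12

Answer: 12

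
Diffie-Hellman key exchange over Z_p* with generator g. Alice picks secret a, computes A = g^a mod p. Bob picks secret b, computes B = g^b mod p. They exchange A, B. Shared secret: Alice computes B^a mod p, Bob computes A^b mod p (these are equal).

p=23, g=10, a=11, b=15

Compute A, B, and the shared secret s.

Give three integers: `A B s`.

A = 10^11 mod 23  (bits of 11 = 1011)
  bit 0 = 1: r = r^2 * 10 mod 23 = 1^2 * 10 = 1*10 = 10
  bit 1 = 0: r = r^2 mod 23 = 10^2 = 8
  bit 2 = 1: r = r^2 * 10 mod 23 = 8^2 * 10 = 18*10 = 19
  bit 3 = 1: r = r^2 * 10 mod 23 = 19^2 * 10 = 16*10 = 22
  -> A = 22
B = 10^15 mod 23  (bits of 15 = 1111)
  bit 0 = 1: r = r^2 * 10 mod 23 = 1^2 * 10 = 1*10 = 10
  bit 1 = 1: r = r^2 * 10 mod 23 = 10^2 * 10 = 8*10 = 11
  bit 2 = 1: r = r^2 * 10 mod 23 = 11^2 * 10 = 6*10 = 14
  bit 3 = 1: r = r^2 * 10 mod 23 = 14^2 * 10 = 12*10 = 5
  -> B = 5
s = B^a = 5^11 mod 23  (bits of 11 = 1011)
  bit 0 = 1: r = r^2 * 5 mod 23 = 1^2 * 5 = 1*5 = 5
  bit 1 = 0: r = r^2 mod 23 = 5^2 = 2
  bit 2 = 1: r = r^2 * 5 mod 23 = 2^2 * 5 = 4*5 = 20
  bit 3 = 1: r = r^2 * 5 mod 23 = 20^2 * 5 = 9*5 = 22
  -> s = B^a = 22

Answer: 22 5 22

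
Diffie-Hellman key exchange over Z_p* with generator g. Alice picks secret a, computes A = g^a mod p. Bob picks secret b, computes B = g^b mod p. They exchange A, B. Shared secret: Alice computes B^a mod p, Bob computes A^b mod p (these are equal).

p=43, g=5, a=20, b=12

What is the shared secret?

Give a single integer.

Answer: 21

Derivation:
A = 5^20 mod 43  (bits of 20 = 10100)
  bit 0 = 1: r = r^2 * 5 mod 43 = 1^2 * 5 = 1*5 = 5
  bit 1 = 0: r = r^2 mod 43 = 5^2 = 25
  bit 2 = 1: r = r^2 * 5 mod 43 = 25^2 * 5 = 23*5 = 29
  bit 3 = 0: r = r^2 mod 43 = 29^2 = 24
  bit 4 = 0: r = r^2 mod 43 = 24^2 = 17
  -> A = 17
B = 5^12 mod 43  (bits of 12 = 1100)
  bit 0 = 1: r = r^2 * 5 mod 43 = 1^2 * 5 = 1*5 = 5
  bit 1 = 1: r = r^2 * 5 mod 43 = 5^2 * 5 = 25*5 = 39
  bit 2 = 0: r = r^2 mod 43 = 39^2 = 16
  bit 3 = 0: r = r^2 mod 43 = 16^2 = 41
  -> B = 41
s = B^a = 41^20 mod 43  (bits of 20 = 10100)
  bit 0 = 1: r = r^2 * 41 mod 43 = 1^2 * 41 = 1*41 = 41
  bit 1 = 0: r = r^2 mod 43 = 41^2 = 4
  bit 2 = 1: r = r^2 * 41 mod 43 = 4^2 * 41 = 16*41 = 11
  bit 3 = 0: r = r^2 mod 43 = 11^2 = 35
  bit 4 = 0: r = r^2 mod 43 = 35^2 = 21
  -> s = B^a = 21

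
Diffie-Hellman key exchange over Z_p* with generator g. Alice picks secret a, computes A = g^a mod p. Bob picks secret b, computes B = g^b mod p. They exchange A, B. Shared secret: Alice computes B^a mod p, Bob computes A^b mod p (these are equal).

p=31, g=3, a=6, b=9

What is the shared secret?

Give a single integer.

Answer: 2

Derivation:
A = 3^6 mod 31  (bits of 6 = 110)
  bit 0 = 1: r = r^2 * 3 mod 31 = 1^2 * 3 = 1*3 = 3
  bit 1 = 1: r = r^2 * 3 mod 31 = 3^2 * 3 = 9*3 = 27
  bit 2 = 0: r = r^2 mod 31 = 27^2 = 16
  -> A = 16
B = 3^9 mod 31  (bits of 9 = 1001)
  bit 0 = 1: r = r^2 * 3 mod 31 = 1^2 * 3 = 1*3 = 3
  bit 1 = 0: r = r^2 mod 31 = 3^2 = 9
  bit 2 = 0: r = r^2 mod 31 = 9^2 = 19
  bit 3 = 1: r = r^2 * 3 mod 31 = 19^2 * 3 = 20*3 = 29
  -> B = 29
s = B^a = 29^6 mod 31  (bits of 6 = 110)
  bit 0 = 1: r = r^2 * 29 mod 31 = 1^2 * 29 = 1*29 = 29
  bit 1 = 1: r = r^2 * 29 mod 31 = 29^2 * 29 = 4*29 = 23
  bit 2 = 0: r = r^2 mod 31 = 23^2 = 2
  -> s = B^a = 2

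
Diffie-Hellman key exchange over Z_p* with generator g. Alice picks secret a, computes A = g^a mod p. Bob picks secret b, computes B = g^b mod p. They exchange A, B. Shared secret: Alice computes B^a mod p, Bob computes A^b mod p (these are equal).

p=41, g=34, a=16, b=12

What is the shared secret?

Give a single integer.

Answer: 10

Derivation:
A = 34^16 mod 41  (bits of 16 = 10000)
  bit 0 = 1: r = r^2 * 34 mod 41 = 1^2 * 34 = 1*34 = 34
  bit 1 = 0: r = r^2 mod 41 = 34^2 = 8
  bit 2 = 0: r = r^2 mod 41 = 8^2 = 23
  bit 3 = 0: r = r^2 mod 41 = 23^2 = 37
  bit 4 = 0: r = r^2 mod 41 = 37^2 = 16
  -> A = 16
B = 34^12 mod 41  (bits of 12 = 1100)
  bit 0 = 1: r = r^2 * 34 mod 41 = 1^2 * 34 = 1*34 = 34
  bit 1 = 1: r = r^2 * 34 mod 41 = 34^2 * 34 = 8*34 = 26
  bit 2 = 0: r = r^2 mod 41 = 26^2 = 20
  bit 3 = 0: r = r^2 mod 41 = 20^2 = 31
  -> B = 31
s = B^a = 31^16 mod 41  (bits of 16 = 10000)
  bit 0 = 1: r = r^2 * 31 mod 41 = 1^2 * 31 = 1*31 = 31
  bit 1 = 0: r = r^2 mod 41 = 31^2 = 18
  bit 2 = 0: r = r^2 mod 41 = 18^2 = 37
  bit 3 = 0: r = r^2 mod 41 = 37^2 = 16
  bit 4 = 0: r = r^2 mod 41 = 16^2 = 10
  -> s = B^a = 10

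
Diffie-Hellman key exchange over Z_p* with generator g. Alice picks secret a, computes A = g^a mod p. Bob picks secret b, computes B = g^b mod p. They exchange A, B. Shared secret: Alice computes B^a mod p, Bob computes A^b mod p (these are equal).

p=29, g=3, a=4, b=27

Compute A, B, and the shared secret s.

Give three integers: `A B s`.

Answer: 23 10 24

Derivation:
A = 3^4 mod 29  (bits of 4 = 100)
  bit 0 = 1: r = r^2 * 3 mod 29 = 1^2 * 3 = 1*3 = 3
  bit 1 = 0: r = r^2 mod 29 = 3^2 = 9
  bit 2 = 0: r = r^2 mod 29 = 9^2 = 23
  -> A = 23
B = 3^27 mod 29  (bits of 27 = 11011)
  bit 0 = 1: r = r^2 * 3 mod 29 = 1^2 * 3 = 1*3 = 3
  bit 1 = 1: r = r^2 * 3 mod 29 = 3^2 * 3 = 9*3 = 27
  bit 2 = 0: r = r^2 mod 29 = 27^2 = 4
  bit 3 = 1: r = r^2 * 3 mod 29 = 4^2 * 3 = 16*3 = 19
  bit 4 = 1: r = r^2 * 3 mod 29 = 19^2 * 3 = 13*3 = 10
  -> B = 10
s = B^a = 10^4 mod 29  (bits of 4 = 100)
  bit 0 = 1: r = r^2 * 10 mod 29 = 1^2 * 10 = 1*10 = 10
  bit 1 = 0: r = r^2 mod 29 = 10^2 = 13
  bit 2 = 0: r = r^2 mod 29 = 13^2 = 24
  -> s = B^a = 24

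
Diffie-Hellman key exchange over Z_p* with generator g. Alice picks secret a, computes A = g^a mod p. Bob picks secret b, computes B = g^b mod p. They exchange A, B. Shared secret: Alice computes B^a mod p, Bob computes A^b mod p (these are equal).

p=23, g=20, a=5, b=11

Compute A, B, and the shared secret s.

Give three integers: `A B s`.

A = 20^5 mod 23  (bits of 5 = 101)
  bit 0 = 1: r = r^2 * 20 mod 23 = 1^2 * 20 = 1*20 = 20
  bit 1 = 0: r = r^2 mod 23 = 20^2 = 9
  bit 2 = 1: r = r^2 * 20 mod 23 = 9^2 * 20 = 12*20 = 10
  -> A = 10
B = 20^11 mod 23  (bits of 11 = 1011)
  bit 0 = 1: r = r^2 * 20 mod 23 = 1^2 * 20 = 1*20 = 20
  bit 1 = 0: r = r^2 mod 23 = 20^2 = 9
  bit 2 = 1: r = r^2 * 20 mod 23 = 9^2 * 20 = 12*20 = 10
  bit 3 = 1: r = r^2 * 20 mod 23 = 10^2 * 20 = 8*20 = 22
  -> B = 22
s = B^a = 22^5 mod 23  (bits of 5 = 101)
  bit 0 = 1: r = r^2 * 22 mod 23 = 1^2 * 22 = 1*22 = 22
  bit 1 = 0: r = r^2 mod 23 = 22^2 = 1
  bit 2 = 1: r = r^2 * 22 mod 23 = 1^2 * 22 = 1*22 = 22
  -> s = B^a = 22

Answer: 10 22 22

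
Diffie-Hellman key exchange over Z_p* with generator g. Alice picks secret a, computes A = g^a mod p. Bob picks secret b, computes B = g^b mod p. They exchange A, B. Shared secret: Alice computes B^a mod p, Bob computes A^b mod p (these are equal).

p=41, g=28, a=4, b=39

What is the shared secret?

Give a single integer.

Answer: 23

Derivation:
A = 28^4 mod 41  (bits of 4 = 100)
  bit 0 = 1: r = r^2 * 28 mod 41 = 1^2 * 28 = 1*28 = 28
  bit 1 = 0: r = r^2 mod 41 = 28^2 = 5
  bit 2 = 0: r = r^2 mod 41 = 5^2 = 25
  -> A = 25
B = 28^39 mod 41  (bits of 39 = 100111)
  bit 0 = 1: r = r^2 * 28 mod 41 = 1^2 * 28 = 1*28 = 28
  bit 1 = 0: r = r^2 mod 41 = 28^2 = 5
  bit 2 = 0: r = r^2 mod 41 = 5^2 = 25
  bit 3 = 1: r = r^2 * 28 mod 41 = 25^2 * 28 = 10*28 = 34
  bit 4 = 1: r = r^2 * 28 mod 41 = 34^2 * 28 = 8*28 = 19
  bit 5 = 1: r = r^2 * 28 mod 41 = 19^2 * 28 = 33*28 = 22
  -> B = 22
s = B^a = 22^4 mod 41  (bits of 4 = 100)
  bit 0 = 1: r = r^2 * 22 mod 41 = 1^2 * 22 = 1*22 = 22
  bit 1 = 0: r = r^2 mod 41 = 22^2 = 33
  bit 2 = 0: r = r^2 mod 41 = 33^2 = 23
  -> s = B^a = 23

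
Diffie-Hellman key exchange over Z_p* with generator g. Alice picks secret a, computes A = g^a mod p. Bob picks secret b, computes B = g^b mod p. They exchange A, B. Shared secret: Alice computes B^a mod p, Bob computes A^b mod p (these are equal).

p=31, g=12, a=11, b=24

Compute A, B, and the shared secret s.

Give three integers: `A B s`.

A = 12^11 mod 31  (bits of 11 = 1011)
  bit 0 = 1: r = r^2 * 12 mod 31 = 1^2 * 12 = 1*12 = 12
  bit 1 = 0: r = r^2 mod 31 = 12^2 = 20
  bit 2 = 1: r = r^2 * 12 mod 31 = 20^2 * 12 = 28*12 = 26
  bit 3 = 1: r = r^2 * 12 mod 31 = 26^2 * 12 = 25*12 = 21
  -> A = 21
B = 12^24 mod 31  (bits of 24 = 11000)
  bit 0 = 1: r = r^2 * 12 mod 31 = 1^2 * 12 = 1*12 = 12
  bit 1 = 1: r = r^2 * 12 mod 31 = 12^2 * 12 = 20*12 = 23
  bit 2 = 0: r = r^2 mod 31 = 23^2 = 2
  bit 3 = 0: r = r^2 mod 31 = 2^2 = 4
  bit 4 = 0: r = r^2 mod 31 = 4^2 = 16
  -> B = 16
s = B^a = 16^11 mod 31  (bits of 11 = 1011)
  bit 0 = 1: r = r^2 * 16 mod 31 = 1^2 * 16 = 1*16 = 16
  bit 1 = 0: r = r^2 mod 31 = 16^2 = 8
  bit 2 = 1: r = r^2 * 16 mod 31 = 8^2 * 16 = 2*16 = 1
  bit 3 = 1: r = r^2 * 16 mod 31 = 1^2 * 16 = 1*16 = 16
  -> s = B^a = 16

Answer: 21 16 16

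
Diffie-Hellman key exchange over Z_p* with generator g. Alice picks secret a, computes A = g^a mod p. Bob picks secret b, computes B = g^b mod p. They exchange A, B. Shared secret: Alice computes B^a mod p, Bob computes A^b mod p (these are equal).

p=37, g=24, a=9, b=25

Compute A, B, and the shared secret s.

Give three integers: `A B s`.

A = 24^9 mod 37  (bits of 9 = 1001)
  bit 0 = 1: r = r^2 * 24 mod 37 = 1^2 * 24 = 1*24 = 24
  bit 1 = 0: r = r^2 mod 37 = 24^2 = 21
  bit 2 = 0: r = r^2 mod 37 = 21^2 = 34
  bit 3 = 1: r = r^2 * 24 mod 37 = 34^2 * 24 = 9*24 = 31
  -> A = 31
B = 24^25 mod 37  (bits of 25 = 11001)
  bit 0 = 1: r = r^2 * 24 mod 37 = 1^2 * 24 = 1*24 = 24
  bit 1 = 1: r = r^2 * 24 mod 37 = 24^2 * 24 = 21*24 = 23
  bit 2 = 0: r = r^2 mod 37 = 23^2 = 11
  bit 3 = 0: r = r^2 mod 37 = 11^2 = 10
  bit 4 = 1: r = r^2 * 24 mod 37 = 10^2 * 24 = 26*24 = 32
  -> B = 32
s = B^a = 32^9 mod 37  (bits of 9 = 1001)
  bit 0 = 1: r = r^2 * 32 mod 37 = 1^2 * 32 = 1*32 = 32
  bit 1 = 0: r = r^2 mod 37 = 32^2 = 25
  bit 2 = 0: r = r^2 mod 37 = 25^2 = 33
  bit 3 = 1: r = r^2 * 32 mod 37 = 33^2 * 32 = 16*32 = 31
  -> s = B^a = 31

Answer: 31 32 31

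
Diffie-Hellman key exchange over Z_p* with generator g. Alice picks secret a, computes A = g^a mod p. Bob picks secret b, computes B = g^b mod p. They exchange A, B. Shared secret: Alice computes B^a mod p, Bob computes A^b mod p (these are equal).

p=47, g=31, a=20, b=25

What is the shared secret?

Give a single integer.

A = 31^20 mod 47  (bits of 20 = 10100)
  bit 0 = 1: r = r^2 * 31 mod 47 = 1^2 * 31 = 1*31 = 31
  bit 1 = 0: r = r^2 mod 47 = 31^2 = 21
  bit 2 = 1: r = r^2 * 31 mod 47 = 21^2 * 31 = 18*31 = 41
  bit 3 = 0: r = r^2 mod 47 = 41^2 = 36
  bit 4 = 0: r = r^2 mod 47 = 36^2 = 27
  -> A = 27
B = 31^25 mod 47  (bits of 25 = 11001)
  bit 0 = 1: r = r^2 * 31 mod 47 = 1^2 * 31 = 1*31 = 31
  bit 1 = 1: r = r^2 * 31 mod 47 = 31^2 * 31 = 21*31 = 40
  bit 2 = 0: r = r^2 mod 47 = 40^2 = 2
  bit 3 = 0: r = r^2 mod 47 = 2^2 = 4
  bit 4 = 1: r = r^2 * 31 mod 47 = 4^2 * 31 = 16*31 = 26
  -> B = 26
s = B^a = 26^20 mod 47  (bits of 20 = 10100)
  bit 0 = 1: r = r^2 * 26 mod 47 = 1^2 * 26 = 1*26 = 26
  bit 1 = 0: r = r^2 mod 47 = 26^2 = 18
  bit 2 = 1: r = r^2 * 26 mod 47 = 18^2 * 26 = 42*26 = 11
  bit 3 = 0: r = r^2 mod 47 = 11^2 = 27
  bit 4 = 0: r = r^2 mod 47 = 27^2 = 24
  -> s = B^a = 24

Answer: 24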